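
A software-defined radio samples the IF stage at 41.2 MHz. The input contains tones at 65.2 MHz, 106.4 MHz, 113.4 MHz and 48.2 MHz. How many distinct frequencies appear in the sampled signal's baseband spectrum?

fs/2 = 20.6 MHz.
65.2 MHz mod fs = 24 MHz.
24 MHz > fs/2 = 20.6 MHz, folds to fs − 24 MHz = 17.2 MHz.
106.4 MHz mod fs = 24 MHz.
24 MHz > fs/2 = 20.6 MHz, folds to fs − 24 MHz = 17.2 MHz.
113.4 MHz mod fs = 31 MHz.
31 MHz > fs/2 = 20.6 MHz, folds to fs − 31 MHz = 10.2 MHz.
48.2 MHz mod fs = 7 MHz.
7 MHz ≤ fs/2 = 20.6 MHz, appears at 7 MHz.
Distinct values: {7 MHz, 10.2 MHz, 17.2 MHz} → 3.

3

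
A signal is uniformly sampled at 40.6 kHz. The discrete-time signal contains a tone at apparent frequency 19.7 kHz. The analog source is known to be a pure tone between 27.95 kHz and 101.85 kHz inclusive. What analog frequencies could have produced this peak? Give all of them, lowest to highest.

60.3 kHz, 61.5 kHz, 100.9 kHz

Frequencies that alias to 19.7 kHz are k·fs ± 19.7 kHz for integer k ≥ 0.
k=0: 19.7 kHz.
k=1: 20.9 kHz, 60.3 kHz.
k=2: 61.5 kHz, 100.9 kHz.
k=3: 102.1 kHz, 141.5 kHz.
Within [27.95 kHz, 101.85 kHz]: 60.3 kHz, 61.5 kHz, 100.9 kHz.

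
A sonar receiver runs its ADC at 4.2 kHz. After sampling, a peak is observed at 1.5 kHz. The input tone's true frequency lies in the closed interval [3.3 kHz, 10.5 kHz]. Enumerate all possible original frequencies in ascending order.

5.7 kHz, 6.9 kHz, 9.9 kHz

Frequencies that alias to 1.5 kHz are k·fs ± 1.5 kHz for integer k ≥ 0.
k=0: 1.5 kHz.
k=1: 2.7 kHz, 5.7 kHz.
k=2: 6.9 kHz, 9.9 kHz.
k=3: 11.1 kHz, 14.1 kHz.
Within [3.3 kHz, 10.5 kHz]: 5.7 kHz, 6.9 kHz, 9.9 kHz.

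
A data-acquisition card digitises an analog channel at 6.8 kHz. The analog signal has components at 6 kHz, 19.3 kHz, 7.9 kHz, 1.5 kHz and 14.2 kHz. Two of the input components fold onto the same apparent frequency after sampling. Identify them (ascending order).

7.9 kHz, 19.3 kHz

fs/2 = 3.4 kHz.
6 kHz > fs/2 = 3.4 kHz, folds to fs − 6 kHz = 0.8 kHz.
19.3 kHz mod fs = 5.7 kHz.
5.7 kHz > fs/2 = 3.4 kHz, folds to fs − 5.7 kHz = 1.1 kHz.
7.9 kHz mod fs = 1.1 kHz.
1.1 kHz ≤ fs/2 = 3.4 kHz, appears at 1.1 kHz.
1.5 kHz ≤ fs/2 = 3.4 kHz, passes unchanged.
14.2 kHz mod fs = 0.6 kHz.
0.6 kHz ≤ fs/2 = 3.4 kHz, appears at 0.6 kHz.
7.9 kHz and 19.3 kHz both map to 1.1 kHz.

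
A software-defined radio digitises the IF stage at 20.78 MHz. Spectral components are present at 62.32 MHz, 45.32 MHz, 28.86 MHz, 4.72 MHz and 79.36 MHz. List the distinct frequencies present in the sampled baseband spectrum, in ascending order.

fs/2 = 10.39 MHz.
62.32 MHz mod fs = 20.76 MHz.
20.76 MHz > fs/2 = 10.39 MHz, folds to fs − 20.76 MHz = 0.02 MHz.
45.32 MHz mod fs = 3.76 MHz.
3.76 MHz ≤ fs/2 = 10.39 MHz, appears at 3.76 MHz.
28.86 MHz mod fs = 8.08 MHz.
8.08 MHz ≤ fs/2 = 10.39 MHz, appears at 8.08 MHz.
4.72 MHz ≤ fs/2 = 10.39 MHz, passes unchanged.
79.36 MHz mod fs = 17.02 MHz.
17.02 MHz > fs/2 = 10.39 MHz, folds to fs − 17.02 MHz = 3.76 MHz.
Distinct values: {0.02 MHz, 3.76 MHz, 4.72 MHz, 8.08 MHz}.

0.02 MHz, 3.76 MHz, 4.72 MHz, 8.08 MHz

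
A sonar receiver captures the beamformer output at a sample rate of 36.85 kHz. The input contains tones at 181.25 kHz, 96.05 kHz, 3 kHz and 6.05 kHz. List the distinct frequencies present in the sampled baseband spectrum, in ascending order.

3 kHz, 6.05 kHz, 14.5 kHz

fs/2 = 18.425 kHz.
181.25 kHz mod fs = 33.85 kHz.
33.85 kHz > fs/2 = 18.425 kHz, folds to fs − 33.85 kHz = 3 kHz.
96.05 kHz mod fs = 22.35 kHz.
22.35 kHz > fs/2 = 18.425 kHz, folds to fs − 22.35 kHz = 14.5 kHz.
3 kHz ≤ fs/2 = 18.425 kHz, passes unchanged.
6.05 kHz ≤ fs/2 = 18.425 kHz, passes unchanged.
Distinct values: {3 kHz, 6.05 kHz, 14.5 kHz}.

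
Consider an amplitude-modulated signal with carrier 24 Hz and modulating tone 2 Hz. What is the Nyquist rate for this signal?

52 Hz

AM sidebands sit at fc ± fm = 22 Hz and 26 Hz.
Highest-frequency component: 26 Hz.
Nyquist rate = 2 × 26 Hz = 52 Hz.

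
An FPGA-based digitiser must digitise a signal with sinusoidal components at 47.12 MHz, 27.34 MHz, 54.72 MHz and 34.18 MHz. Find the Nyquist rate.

Highest-frequency component: 54.72 MHz.
Nyquist rate = 2 × 54.72 MHz = 109.44 MHz.

109.44 MHz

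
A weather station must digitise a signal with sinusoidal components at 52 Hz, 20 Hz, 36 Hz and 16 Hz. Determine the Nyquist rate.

Highest-frequency component: 52 Hz.
Nyquist rate = 2 × 52 Hz = 104 Hz.

104 Hz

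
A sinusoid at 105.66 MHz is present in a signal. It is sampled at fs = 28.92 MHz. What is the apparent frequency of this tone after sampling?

105.66 MHz mod fs = 18.9 MHz.
18.9 MHz > fs/2 = 14.46 MHz, folds to fs − 18.9 MHz = 10.02 MHz.

10.02 MHz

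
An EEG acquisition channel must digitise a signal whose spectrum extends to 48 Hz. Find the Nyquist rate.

Nyquist rate = 2 × 48 Hz = 96 Hz.

96 Hz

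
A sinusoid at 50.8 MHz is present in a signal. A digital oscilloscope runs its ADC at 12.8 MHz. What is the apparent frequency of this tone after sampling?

50.8 MHz mod fs = 12.4 MHz.
12.4 MHz > fs/2 = 6.4 MHz, folds to fs − 12.4 MHz = 0.4 MHz.

0.4 MHz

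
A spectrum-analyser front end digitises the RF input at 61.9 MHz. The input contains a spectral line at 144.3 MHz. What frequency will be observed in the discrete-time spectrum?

144.3 MHz mod fs = 20.5 MHz.
20.5 MHz ≤ fs/2 = 30.95 MHz, appears at 20.5 MHz.

20.5 MHz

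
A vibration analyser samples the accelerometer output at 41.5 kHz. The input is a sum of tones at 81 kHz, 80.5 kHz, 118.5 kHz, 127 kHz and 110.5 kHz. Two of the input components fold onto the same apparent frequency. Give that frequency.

fs/2 = 20.75 kHz.
81 kHz mod fs = 39.5 kHz.
39.5 kHz > fs/2 = 20.75 kHz, folds to fs − 39.5 kHz = 2 kHz.
80.5 kHz mod fs = 39 kHz.
39 kHz > fs/2 = 20.75 kHz, folds to fs − 39 kHz = 2.5 kHz.
118.5 kHz mod fs = 35.5 kHz.
35.5 kHz > fs/2 = 20.75 kHz, folds to fs − 35.5 kHz = 6 kHz.
127 kHz mod fs = 2.5 kHz.
2.5 kHz ≤ fs/2 = 20.75 kHz, appears at 2.5 kHz.
110.5 kHz mod fs = 27.5 kHz.
27.5 kHz > fs/2 = 20.75 kHz, folds to fs − 27.5 kHz = 14 kHz.
80.5 kHz and 127 kHz both map to 2.5 kHz.

2.5 kHz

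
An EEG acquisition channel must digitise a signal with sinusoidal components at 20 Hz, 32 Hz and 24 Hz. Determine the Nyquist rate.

Highest-frequency component: 32 Hz.
Nyquist rate = 2 × 32 Hz = 64 Hz.

64 Hz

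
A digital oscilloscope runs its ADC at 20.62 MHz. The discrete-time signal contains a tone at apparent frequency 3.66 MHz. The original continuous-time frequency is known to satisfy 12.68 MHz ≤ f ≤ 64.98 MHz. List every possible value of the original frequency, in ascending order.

Frequencies that alias to 3.66 MHz are k·fs ± 3.66 MHz for integer k ≥ 0.
k=0: 3.66 MHz.
k=1: 16.96 MHz, 24.28 MHz.
k=2: 37.58 MHz, 44.9 MHz.
k=3: 58.2 MHz, 65.52 MHz.
k=4: 78.82 MHz, 86.14 MHz.
Within [12.68 MHz, 64.98 MHz]: 16.96 MHz, 24.28 MHz, 37.58 MHz, 44.9 MHz, 58.2 MHz.

16.96 MHz, 24.28 MHz, 37.58 MHz, 44.9 MHz, 58.2 MHz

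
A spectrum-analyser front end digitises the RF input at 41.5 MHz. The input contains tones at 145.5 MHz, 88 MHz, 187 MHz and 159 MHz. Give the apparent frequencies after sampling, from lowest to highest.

5 MHz, 7 MHz, 20.5 MHz

fs/2 = 20.75 MHz.
145.5 MHz mod fs = 21 MHz.
21 MHz > fs/2 = 20.75 MHz, folds to fs − 21 MHz = 20.5 MHz.
88 MHz mod fs = 5 MHz.
5 MHz ≤ fs/2 = 20.75 MHz, appears at 5 MHz.
187 MHz mod fs = 21 MHz.
21 MHz > fs/2 = 20.75 MHz, folds to fs − 21 MHz = 20.5 MHz.
159 MHz mod fs = 34.5 MHz.
34.5 MHz > fs/2 = 20.75 MHz, folds to fs − 34.5 MHz = 7 MHz.
Distinct values: {5 MHz, 7 MHz, 20.5 MHz}.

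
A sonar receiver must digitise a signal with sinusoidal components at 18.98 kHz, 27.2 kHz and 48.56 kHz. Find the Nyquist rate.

97.12 kHz

Highest-frequency component: 48.56 kHz.
Nyquist rate = 2 × 48.56 kHz = 97.12 kHz.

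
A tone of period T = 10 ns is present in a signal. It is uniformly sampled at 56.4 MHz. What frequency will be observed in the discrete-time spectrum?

12.8 MHz

T = 10 ns → f = 1/T = 100 MHz.
100 MHz mod fs = 43.6 MHz.
43.6 MHz > fs/2 = 28.2 MHz, folds to fs − 43.6 MHz = 12.8 MHz.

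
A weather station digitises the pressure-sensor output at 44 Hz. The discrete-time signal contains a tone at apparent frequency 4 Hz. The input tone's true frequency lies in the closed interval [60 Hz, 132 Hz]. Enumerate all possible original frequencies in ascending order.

Frequencies that alias to 4 Hz are k·fs ± 4 Hz for integer k ≥ 0.
k=0: 4 Hz.
k=1: 40 Hz, 48 Hz.
k=2: 84 Hz, 92 Hz.
k=3: 128 Hz, 136 Hz.
k=4: 172 Hz, 180 Hz.
Within [60 Hz, 132 Hz]: 84 Hz, 92 Hz, 128 Hz.

84 Hz, 92 Hz, 128 Hz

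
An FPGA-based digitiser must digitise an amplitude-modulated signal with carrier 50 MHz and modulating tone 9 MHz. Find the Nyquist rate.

118 MHz

AM sidebands sit at fc ± fm = 41 MHz and 59 MHz.
Highest-frequency component: 59 MHz.
Nyquist rate = 2 × 59 MHz = 118 MHz.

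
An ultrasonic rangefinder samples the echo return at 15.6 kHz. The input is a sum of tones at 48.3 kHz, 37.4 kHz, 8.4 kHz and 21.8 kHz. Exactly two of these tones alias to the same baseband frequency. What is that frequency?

6.2 kHz

fs/2 = 7.8 kHz.
48.3 kHz mod fs = 1.5 kHz.
1.5 kHz ≤ fs/2 = 7.8 kHz, appears at 1.5 kHz.
37.4 kHz mod fs = 6.2 kHz.
6.2 kHz ≤ fs/2 = 7.8 kHz, appears at 6.2 kHz.
8.4 kHz > fs/2 = 7.8 kHz, folds to fs − 8.4 kHz = 7.2 kHz.
21.8 kHz mod fs = 6.2 kHz.
6.2 kHz ≤ fs/2 = 7.8 kHz, appears at 6.2 kHz.
21.8 kHz and 37.4 kHz both map to 6.2 kHz.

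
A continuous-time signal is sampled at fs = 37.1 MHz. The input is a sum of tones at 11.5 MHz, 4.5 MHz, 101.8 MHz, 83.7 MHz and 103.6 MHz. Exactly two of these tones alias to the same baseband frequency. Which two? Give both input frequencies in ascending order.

83.7 MHz, 101.8 MHz

fs/2 = 18.55 MHz.
11.5 MHz ≤ fs/2 = 18.55 MHz, passes unchanged.
4.5 MHz ≤ fs/2 = 18.55 MHz, passes unchanged.
101.8 MHz mod fs = 27.6 MHz.
27.6 MHz > fs/2 = 18.55 MHz, folds to fs − 27.6 MHz = 9.5 MHz.
83.7 MHz mod fs = 9.5 MHz.
9.5 MHz ≤ fs/2 = 18.55 MHz, appears at 9.5 MHz.
103.6 MHz mod fs = 29.4 MHz.
29.4 MHz > fs/2 = 18.55 MHz, folds to fs − 29.4 MHz = 7.7 MHz.
83.7 MHz and 101.8 MHz both map to 9.5 MHz.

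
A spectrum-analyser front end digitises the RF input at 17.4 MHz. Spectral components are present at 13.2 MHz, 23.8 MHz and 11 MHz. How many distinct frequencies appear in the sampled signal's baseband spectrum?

fs/2 = 8.7 MHz.
13.2 MHz > fs/2 = 8.7 MHz, folds to fs − 13.2 MHz = 4.2 MHz.
23.8 MHz mod fs = 6.4 MHz.
6.4 MHz ≤ fs/2 = 8.7 MHz, appears at 6.4 MHz.
11 MHz > fs/2 = 8.7 MHz, folds to fs − 11 MHz = 6.4 MHz.
Distinct values: {4.2 MHz, 6.4 MHz} → 2.

2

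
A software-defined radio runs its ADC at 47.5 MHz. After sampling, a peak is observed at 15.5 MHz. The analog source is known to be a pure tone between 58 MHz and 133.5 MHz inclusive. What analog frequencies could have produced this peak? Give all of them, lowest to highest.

Frequencies that alias to 15.5 MHz are k·fs ± 15.5 MHz for integer k ≥ 0.
k=0: 15.5 MHz.
k=1: 32 MHz, 63 MHz.
k=2: 79.5 MHz, 110.5 MHz.
k=3: 127 MHz, 158 MHz.
k=4: 174.5 MHz, 205.5 MHz.
Within [58 MHz, 133.5 MHz]: 63 MHz, 79.5 MHz, 110.5 MHz, 127 MHz.

63 MHz, 79.5 MHz, 110.5 MHz, 127 MHz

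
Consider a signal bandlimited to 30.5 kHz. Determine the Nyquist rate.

Nyquist rate = 2 × 30.5 kHz = 61 kHz.

61 kHz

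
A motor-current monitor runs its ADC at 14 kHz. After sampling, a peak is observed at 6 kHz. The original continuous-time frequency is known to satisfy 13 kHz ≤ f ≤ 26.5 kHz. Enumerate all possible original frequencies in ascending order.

20 kHz, 22 kHz

Frequencies that alias to 6 kHz are k·fs ± 6 kHz for integer k ≥ 0.
k=0: 6 kHz.
k=1: 8 kHz, 20 kHz.
k=2: 22 kHz, 34 kHz.
k=3: 36 kHz, 48 kHz.
Within [13 kHz, 26.5 kHz]: 20 kHz, 22 kHz.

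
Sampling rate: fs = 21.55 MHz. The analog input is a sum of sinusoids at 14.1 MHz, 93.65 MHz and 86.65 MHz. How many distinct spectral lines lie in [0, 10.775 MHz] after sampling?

fs/2 = 10.775 MHz.
14.1 MHz > fs/2 = 10.775 MHz, folds to fs − 14.1 MHz = 7.45 MHz.
93.65 MHz mod fs = 7.45 MHz.
7.45 MHz ≤ fs/2 = 10.775 MHz, appears at 7.45 MHz.
86.65 MHz mod fs = 0.45 MHz.
0.45 MHz ≤ fs/2 = 10.775 MHz, appears at 0.45 MHz.
Distinct values: {0.45 MHz, 7.45 MHz} → 2.

2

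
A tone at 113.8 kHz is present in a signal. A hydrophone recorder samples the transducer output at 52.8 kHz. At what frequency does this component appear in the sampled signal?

113.8 kHz mod fs = 8.2 kHz.
8.2 kHz ≤ fs/2 = 26.4 kHz, appears at 8.2 kHz.

8.2 kHz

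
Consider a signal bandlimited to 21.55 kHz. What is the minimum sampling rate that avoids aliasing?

Nyquist rate = 2 × 21.55 kHz = 43.1 kHz.

43.1 kHz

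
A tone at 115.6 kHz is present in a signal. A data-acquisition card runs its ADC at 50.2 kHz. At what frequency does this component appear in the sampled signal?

115.6 kHz mod fs = 15.2 kHz.
15.2 kHz ≤ fs/2 = 25.1 kHz, appears at 15.2 kHz.

15.2 kHz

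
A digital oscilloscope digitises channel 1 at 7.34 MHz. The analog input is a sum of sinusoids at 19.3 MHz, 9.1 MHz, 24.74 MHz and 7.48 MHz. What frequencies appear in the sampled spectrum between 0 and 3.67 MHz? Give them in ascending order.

fs/2 = 3.67 MHz.
19.3 MHz mod fs = 4.62 MHz.
4.62 MHz > fs/2 = 3.67 MHz, folds to fs − 4.62 MHz = 2.72 MHz.
9.1 MHz mod fs = 1.76 MHz.
1.76 MHz ≤ fs/2 = 3.67 MHz, appears at 1.76 MHz.
24.74 MHz mod fs = 2.72 MHz.
2.72 MHz ≤ fs/2 = 3.67 MHz, appears at 2.72 MHz.
7.48 MHz mod fs = 0.14 MHz.
0.14 MHz ≤ fs/2 = 3.67 MHz, appears at 0.14 MHz.
Distinct values: {0.14 MHz, 1.76 MHz, 2.72 MHz}.

0.14 MHz, 1.76 MHz, 2.72 MHz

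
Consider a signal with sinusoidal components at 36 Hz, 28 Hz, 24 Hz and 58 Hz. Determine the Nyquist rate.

Highest-frequency component: 58 Hz.
Nyquist rate = 2 × 58 Hz = 116 Hz.

116 Hz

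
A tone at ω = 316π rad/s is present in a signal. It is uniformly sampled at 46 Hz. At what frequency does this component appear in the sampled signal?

20 Hz

ω = 316π rad/s → f = ω/(2π) = 158 Hz.
158 Hz mod fs = 20 Hz.
20 Hz ≤ fs/2 = 23 Hz, appears at 20 Hz.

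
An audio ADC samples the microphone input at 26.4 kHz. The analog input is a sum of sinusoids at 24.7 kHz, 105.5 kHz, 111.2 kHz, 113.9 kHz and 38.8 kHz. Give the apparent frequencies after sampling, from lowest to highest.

fs/2 = 13.2 kHz.
24.7 kHz > fs/2 = 13.2 kHz, folds to fs − 24.7 kHz = 1.7 kHz.
105.5 kHz mod fs = 26.3 kHz.
26.3 kHz > fs/2 = 13.2 kHz, folds to fs − 26.3 kHz = 0.1 kHz.
111.2 kHz mod fs = 5.6 kHz.
5.6 kHz ≤ fs/2 = 13.2 kHz, appears at 5.6 kHz.
113.9 kHz mod fs = 8.3 kHz.
8.3 kHz ≤ fs/2 = 13.2 kHz, appears at 8.3 kHz.
38.8 kHz mod fs = 12.4 kHz.
12.4 kHz ≤ fs/2 = 13.2 kHz, appears at 12.4 kHz.
Distinct values: {0.1 kHz, 1.7 kHz, 5.6 kHz, 8.3 kHz, 12.4 kHz}.

0.1 kHz, 1.7 kHz, 5.6 kHz, 8.3 kHz, 12.4 kHz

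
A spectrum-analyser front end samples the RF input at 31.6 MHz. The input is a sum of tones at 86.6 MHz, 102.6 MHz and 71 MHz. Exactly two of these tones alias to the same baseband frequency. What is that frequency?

fs/2 = 15.8 MHz.
86.6 MHz mod fs = 23.4 MHz.
23.4 MHz > fs/2 = 15.8 MHz, folds to fs − 23.4 MHz = 8.2 MHz.
102.6 MHz mod fs = 7.8 MHz.
7.8 MHz ≤ fs/2 = 15.8 MHz, appears at 7.8 MHz.
71 MHz mod fs = 7.8 MHz.
7.8 MHz ≤ fs/2 = 15.8 MHz, appears at 7.8 MHz.
71 MHz and 102.6 MHz both map to 7.8 MHz.

7.8 MHz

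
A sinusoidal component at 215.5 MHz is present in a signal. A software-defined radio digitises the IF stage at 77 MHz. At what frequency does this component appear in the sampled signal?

215.5 MHz mod fs = 61.5 MHz.
61.5 MHz > fs/2 = 38.5 MHz, folds to fs − 61.5 MHz = 15.5 MHz.

15.5 MHz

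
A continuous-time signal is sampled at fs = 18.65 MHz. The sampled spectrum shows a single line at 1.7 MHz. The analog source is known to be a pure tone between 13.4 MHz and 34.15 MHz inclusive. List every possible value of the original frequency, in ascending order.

Frequencies that alias to 1.7 MHz are k·fs ± 1.7 MHz for integer k ≥ 0.
k=0: 1.7 MHz.
k=1: 16.95 MHz, 20.35 MHz.
k=2: 35.6 MHz, 39 MHz.
Within [13.4 MHz, 34.15 MHz]: 16.95 MHz, 20.35 MHz.

16.95 MHz, 20.35 MHz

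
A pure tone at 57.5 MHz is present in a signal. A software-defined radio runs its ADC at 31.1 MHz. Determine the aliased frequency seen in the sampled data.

4.7 MHz

57.5 MHz mod fs = 26.4 MHz.
26.4 MHz > fs/2 = 15.55 MHz, folds to fs − 26.4 MHz = 4.7 MHz.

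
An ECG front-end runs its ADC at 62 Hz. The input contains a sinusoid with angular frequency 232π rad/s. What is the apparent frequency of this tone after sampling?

8 Hz

ω = 232π rad/s → f = ω/(2π) = 116 Hz.
116 Hz mod fs = 54 Hz.
54 Hz > fs/2 = 31 Hz, folds to fs − 54 Hz = 8 Hz.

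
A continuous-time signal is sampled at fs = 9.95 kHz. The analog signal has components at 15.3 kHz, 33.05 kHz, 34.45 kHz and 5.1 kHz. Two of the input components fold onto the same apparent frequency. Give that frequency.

fs/2 = 4.975 kHz.
15.3 kHz mod fs = 5.35 kHz.
5.35 kHz > fs/2 = 4.975 kHz, folds to fs − 5.35 kHz = 4.6 kHz.
33.05 kHz mod fs = 3.2 kHz.
3.2 kHz ≤ fs/2 = 4.975 kHz, appears at 3.2 kHz.
34.45 kHz mod fs = 4.6 kHz.
4.6 kHz ≤ fs/2 = 4.975 kHz, appears at 4.6 kHz.
5.1 kHz > fs/2 = 4.975 kHz, folds to fs − 5.1 kHz = 4.85 kHz.
15.3 kHz and 34.45 kHz both map to 4.6 kHz.

4.6 kHz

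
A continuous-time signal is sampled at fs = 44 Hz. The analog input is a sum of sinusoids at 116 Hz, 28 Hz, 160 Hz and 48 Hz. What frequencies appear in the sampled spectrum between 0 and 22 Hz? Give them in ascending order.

fs/2 = 22 Hz.
116 Hz mod fs = 28 Hz.
28 Hz > fs/2 = 22 Hz, folds to fs − 28 Hz = 16 Hz.
28 Hz > fs/2 = 22 Hz, folds to fs − 28 Hz = 16 Hz.
160 Hz mod fs = 28 Hz.
28 Hz > fs/2 = 22 Hz, folds to fs − 28 Hz = 16 Hz.
48 Hz mod fs = 4 Hz.
4 Hz ≤ fs/2 = 22 Hz, appears at 4 Hz.
Distinct values: {4 Hz, 16 Hz}.

4 Hz, 16 Hz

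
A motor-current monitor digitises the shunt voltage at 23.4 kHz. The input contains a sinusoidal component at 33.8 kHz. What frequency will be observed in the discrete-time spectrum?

10.4 kHz

33.8 kHz mod fs = 10.4 kHz.
10.4 kHz ≤ fs/2 = 11.7 kHz, appears at 10.4 kHz.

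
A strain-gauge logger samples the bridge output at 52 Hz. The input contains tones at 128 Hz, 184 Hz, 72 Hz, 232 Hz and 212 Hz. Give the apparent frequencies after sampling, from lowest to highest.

fs/2 = 26 Hz.
128 Hz mod fs = 24 Hz.
24 Hz ≤ fs/2 = 26 Hz, appears at 24 Hz.
184 Hz mod fs = 28 Hz.
28 Hz > fs/2 = 26 Hz, folds to fs − 28 Hz = 24 Hz.
72 Hz mod fs = 20 Hz.
20 Hz ≤ fs/2 = 26 Hz, appears at 20 Hz.
232 Hz mod fs = 24 Hz.
24 Hz ≤ fs/2 = 26 Hz, appears at 24 Hz.
212 Hz mod fs = 4 Hz.
4 Hz ≤ fs/2 = 26 Hz, appears at 4 Hz.
Distinct values: {4 Hz, 20 Hz, 24 Hz}.

4 Hz, 20 Hz, 24 Hz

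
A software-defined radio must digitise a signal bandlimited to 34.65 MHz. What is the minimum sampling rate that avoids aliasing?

Nyquist rate = 2 × 34.65 MHz = 69.3 MHz.

69.3 MHz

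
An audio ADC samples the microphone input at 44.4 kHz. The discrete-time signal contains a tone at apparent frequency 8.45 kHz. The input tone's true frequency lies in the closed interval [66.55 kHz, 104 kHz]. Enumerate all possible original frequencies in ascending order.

Frequencies that alias to 8.45 kHz are k·fs ± 8.45 kHz for integer k ≥ 0.
k=0: 8.45 kHz.
k=1: 35.95 kHz, 52.85 kHz.
k=2: 80.35 kHz, 97.25 kHz.
k=3: 124.75 kHz, 141.65 kHz.
Within [66.55 kHz, 104 kHz]: 80.35 kHz, 97.25 kHz.

80.35 kHz, 97.25 kHz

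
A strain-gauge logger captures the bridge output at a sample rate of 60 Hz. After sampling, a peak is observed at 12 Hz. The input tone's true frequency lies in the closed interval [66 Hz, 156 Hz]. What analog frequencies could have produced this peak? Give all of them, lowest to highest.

Frequencies that alias to 12 Hz are k·fs ± 12 Hz for integer k ≥ 0.
k=0: 12 Hz.
k=1: 48 Hz, 72 Hz.
k=2: 108 Hz, 132 Hz.
k=3: 168 Hz, 192 Hz.
Within [66 Hz, 156 Hz]: 72 Hz, 108 Hz, 132 Hz.

72 Hz, 108 Hz, 132 Hz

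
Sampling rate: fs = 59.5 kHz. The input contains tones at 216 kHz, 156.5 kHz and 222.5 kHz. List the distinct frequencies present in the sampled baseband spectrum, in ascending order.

fs/2 = 29.75 kHz.
216 kHz mod fs = 37.5 kHz.
37.5 kHz > fs/2 = 29.75 kHz, folds to fs − 37.5 kHz = 22 kHz.
156.5 kHz mod fs = 37.5 kHz.
37.5 kHz > fs/2 = 29.75 kHz, folds to fs − 37.5 kHz = 22 kHz.
222.5 kHz mod fs = 44 kHz.
44 kHz > fs/2 = 29.75 kHz, folds to fs − 44 kHz = 15.5 kHz.
Distinct values: {15.5 kHz, 22 kHz}.

15.5 kHz, 22 kHz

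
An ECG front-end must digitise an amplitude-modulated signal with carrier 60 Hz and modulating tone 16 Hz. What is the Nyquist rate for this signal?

152 Hz

AM sidebands sit at fc ± fm = 44 Hz and 76 Hz.
Highest-frequency component: 76 Hz.
Nyquist rate = 2 × 76 Hz = 152 Hz.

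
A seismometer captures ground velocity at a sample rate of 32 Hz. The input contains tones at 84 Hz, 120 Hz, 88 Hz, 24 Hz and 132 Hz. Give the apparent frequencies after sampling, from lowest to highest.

fs/2 = 16 Hz.
84 Hz mod fs = 20 Hz.
20 Hz > fs/2 = 16 Hz, folds to fs − 20 Hz = 12 Hz.
120 Hz mod fs = 24 Hz.
24 Hz > fs/2 = 16 Hz, folds to fs − 24 Hz = 8 Hz.
88 Hz mod fs = 24 Hz.
24 Hz > fs/2 = 16 Hz, folds to fs − 24 Hz = 8 Hz.
24 Hz > fs/2 = 16 Hz, folds to fs − 24 Hz = 8 Hz.
132 Hz mod fs = 4 Hz.
4 Hz ≤ fs/2 = 16 Hz, appears at 4 Hz.
Distinct values: {4 Hz, 8 Hz, 12 Hz}.

4 Hz, 8 Hz, 12 Hz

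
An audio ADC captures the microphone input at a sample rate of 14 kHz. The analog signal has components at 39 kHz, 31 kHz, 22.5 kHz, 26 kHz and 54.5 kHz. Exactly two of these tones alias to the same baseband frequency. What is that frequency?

fs/2 = 7 kHz.
39 kHz mod fs = 11 kHz.
11 kHz > fs/2 = 7 kHz, folds to fs − 11 kHz = 3 kHz.
31 kHz mod fs = 3 kHz.
3 kHz ≤ fs/2 = 7 kHz, appears at 3 kHz.
22.5 kHz mod fs = 8.5 kHz.
8.5 kHz > fs/2 = 7 kHz, folds to fs − 8.5 kHz = 5.5 kHz.
26 kHz mod fs = 12 kHz.
12 kHz > fs/2 = 7 kHz, folds to fs − 12 kHz = 2 kHz.
54.5 kHz mod fs = 12.5 kHz.
12.5 kHz > fs/2 = 7 kHz, folds to fs − 12.5 kHz = 1.5 kHz.
31 kHz and 39 kHz both map to 3 kHz.

3 kHz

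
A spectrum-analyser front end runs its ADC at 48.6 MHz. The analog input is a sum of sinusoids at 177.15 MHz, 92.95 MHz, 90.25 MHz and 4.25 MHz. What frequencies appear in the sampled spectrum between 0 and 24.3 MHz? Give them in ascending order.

4.25 MHz, 6.95 MHz, 17.25 MHz

fs/2 = 24.3 MHz.
177.15 MHz mod fs = 31.35 MHz.
31.35 MHz > fs/2 = 24.3 MHz, folds to fs − 31.35 MHz = 17.25 MHz.
92.95 MHz mod fs = 44.35 MHz.
44.35 MHz > fs/2 = 24.3 MHz, folds to fs − 44.35 MHz = 4.25 MHz.
90.25 MHz mod fs = 41.65 MHz.
41.65 MHz > fs/2 = 24.3 MHz, folds to fs − 41.65 MHz = 6.95 MHz.
4.25 MHz ≤ fs/2 = 24.3 MHz, passes unchanged.
Distinct values: {4.25 MHz, 6.95 MHz, 17.25 MHz}.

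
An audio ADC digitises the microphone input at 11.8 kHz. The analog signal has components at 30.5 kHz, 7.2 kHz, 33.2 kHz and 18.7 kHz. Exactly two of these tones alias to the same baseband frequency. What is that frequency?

fs/2 = 5.9 kHz.
30.5 kHz mod fs = 6.9 kHz.
6.9 kHz > fs/2 = 5.9 kHz, folds to fs − 6.9 kHz = 4.9 kHz.
7.2 kHz > fs/2 = 5.9 kHz, folds to fs − 7.2 kHz = 4.6 kHz.
33.2 kHz mod fs = 9.6 kHz.
9.6 kHz > fs/2 = 5.9 kHz, folds to fs − 9.6 kHz = 2.2 kHz.
18.7 kHz mod fs = 6.9 kHz.
6.9 kHz > fs/2 = 5.9 kHz, folds to fs − 6.9 kHz = 4.9 kHz.
18.7 kHz and 30.5 kHz both map to 4.9 kHz.

4.9 kHz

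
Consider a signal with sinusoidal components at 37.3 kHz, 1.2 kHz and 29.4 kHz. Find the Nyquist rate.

74.6 kHz

Highest-frequency component: 37.3 kHz.
Nyquist rate = 2 × 37.3 kHz = 74.6 kHz.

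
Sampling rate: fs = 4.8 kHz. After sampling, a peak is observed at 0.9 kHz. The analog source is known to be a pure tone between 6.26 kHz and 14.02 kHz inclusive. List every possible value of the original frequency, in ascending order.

8.7 kHz, 10.5 kHz, 13.5 kHz

Frequencies that alias to 0.9 kHz are k·fs ± 0.9 kHz for integer k ≥ 0.
k=0: 0.9 kHz.
k=1: 3.9 kHz, 5.7 kHz.
k=2: 8.7 kHz, 10.5 kHz.
k=3: 13.5 kHz, 15.3 kHz.
k=4: 18.3 kHz, 20.1 kHz.
Within [6.26 kHz, 14.02 kHz]: 8.7 kHz, 10.5 kHz, 13.5 kHz.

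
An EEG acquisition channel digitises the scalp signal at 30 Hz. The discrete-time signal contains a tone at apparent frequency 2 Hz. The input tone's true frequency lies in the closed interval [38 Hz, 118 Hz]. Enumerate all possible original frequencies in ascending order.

Frequencies that alias to 2 Hz are k·fs ± 2 Hz for integer k ≥ 0.
k=0: 2 Hz.
k=1: 28 Hz, 32 Hz.
k=2: 58 Hz, 62 Hz.
k=3: 88 Hz, 92 Hz.
k=4: 118 Hz, 122 Hz.
k=5: 148 Hz, 152 Hz.
Within [38 Hz, 118 Hz]: 58 Hz, 62 Hz, 88 Hz, 92 Hz, 118 Hz.

58 Hz, 62 Hz, 88 Hz, 92 Hz, 118 Hz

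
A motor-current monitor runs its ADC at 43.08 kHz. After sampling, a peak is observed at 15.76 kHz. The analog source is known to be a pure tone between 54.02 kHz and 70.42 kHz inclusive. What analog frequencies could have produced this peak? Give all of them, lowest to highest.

Frequencies that alias to 15.76 kHz are k·fs ± 15.76 kHz for integer k ≥ 0.
k=0: 15.76 kHz.
k=1: 27.32 kHz, 58.84 kHz.
k=2: 70.4 kHz, 101.92 kHz.
k=3: 113.48 kHz, 145 kHz.
Within [54.02 kHz, 70.42 kHz]: 58.84 kHz, 70.4 kHz.

58.84 kHz, 70.4 kHz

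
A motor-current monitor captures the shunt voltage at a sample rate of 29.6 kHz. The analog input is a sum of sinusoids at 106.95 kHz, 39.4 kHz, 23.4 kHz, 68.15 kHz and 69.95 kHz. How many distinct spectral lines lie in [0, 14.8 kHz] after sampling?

fs/2 = 14.8 kHz.
106.95 kHz mod fs = 18.15 kHz.
18.15 kHz > fs/2 = 14.8 kHz, folds to fs − 18.15 kHz = 11.45 kHz.
39.4 kHz mod fs = 9.8 kHz.
9.8 kHz ≤ fs/2 = 14.8 kHz, appears at 9.8 kHz.
23.4 kHz > fs/2 = 14.8 kHz, folds to fs − 23.4 kHz = 6.2 kHz.
68.15 kHz mod fs = 8.95 kHz.
8.95 kHz ≤ fs/2 = 14.8 kHz, appears at 8.95 kHz.
69.95 kHz mod fs = 10.75 kHz.
10.75 kHz ≤ fs/2 = 14.8 kHz, appears at 10.75 kHz.
Distinct values: {6.2 kHz, 8.95 kHz, 9.8 kHz, 10.75 kHz, 11.45 kHz} → 5.

5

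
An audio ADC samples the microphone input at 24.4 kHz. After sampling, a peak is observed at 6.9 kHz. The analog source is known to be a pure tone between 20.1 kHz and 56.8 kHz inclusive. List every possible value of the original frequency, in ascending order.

Frequencies that alias to 6.9 kHz are k·fs ± 6.9 kHz for integer k ≥ 0.
k=0: 6.9 kHz.
k=1: 17.5 kHz, 31.3 kHz.
k=2: 41.9 kHz, 55.7 kHz.
k=3: 66.3 kHz, 80.1 kHz.
Within [20.1 kHz, 56.8 kHz]: 31.3 kHz, 41.9 kHz, 55.7 kHz.

31.3 kHz, 41.9 kHz, 55.7 kHz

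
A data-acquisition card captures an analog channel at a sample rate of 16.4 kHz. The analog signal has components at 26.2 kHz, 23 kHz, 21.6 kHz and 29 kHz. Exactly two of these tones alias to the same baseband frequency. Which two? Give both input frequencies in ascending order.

fs/2 = 8.2 kHz.
26.2 kHz mod fs = 9.8 kHz.
9.8 kHz > fs/2 = 8.2 kHz, folds to fs − 9.8 kHz = 6.6 kHz.
23 kHz mod fs = 6.6 kHz.
6.6 kHz ≤ fs/2 = 8.2 kHz, appears at 6.6 kHz.
21.6 kHz mod fs = 5.2 kHz.
5.2 kHz ≤ fs/2 = 8.2 kHz, appears at 5.2 kHz.
29 kHz mod fs = 12.6 kHz.
12.6 kHz > fs/2 = 8.2 kHz, folds to fs − 12.6 kHz = 3.8 kHz.
23 kHz and 26.2 kHz both map to 6.6 kHz.

23 kHz, 26.2 kHz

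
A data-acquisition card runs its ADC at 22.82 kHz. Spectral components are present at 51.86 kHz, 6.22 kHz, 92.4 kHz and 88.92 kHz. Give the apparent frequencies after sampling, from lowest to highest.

1.12 kHz, 2.36 kHz, 6.22 kHz

fs/2 = 11.41 kHz.
51.86 kHz mod fs = 6.22 kHz.
6.22 kHz ≤ fs/2 = 11.41 kHz, appears at 6.22 kHz.
6.22 kHz ≤ fs/2 = 11.41 kHz, passes unchanged.
92.4 kHz mod fs = 1.12 kHz.
1.12 kHz ≤ fs/2 = 11.41 kHz, appears at 1.12 kHz.
88.92 kHz mod fs = 20.46 kHz.
20.46 kHz > fs/2 = 11.41 kHz, folds to fs − 20.46 kHz = 2.36 kHz.
Distinct values: {1.12 kHz, 2.36 kHz, 6.22 kHz}.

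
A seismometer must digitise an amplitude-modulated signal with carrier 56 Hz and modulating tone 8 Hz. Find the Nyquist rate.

AM sidebands sit at fc ± fm = 48 Hz and 64 Hz.
Highest-frequency component: 64 Hz.
Nyquist rate = 2 × 64 Hz = 128 Hz.

128 Hz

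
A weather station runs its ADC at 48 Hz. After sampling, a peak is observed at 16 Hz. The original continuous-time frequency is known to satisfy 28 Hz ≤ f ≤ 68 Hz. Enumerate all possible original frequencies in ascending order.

32 Hz, 64 Hz

Frequencies that alias to 16 Hz are k·fs ± 16 Hz for integer k ≥ 0.
k=0: 16 Hz.
k=1: 32 Hz, 64 Hz.
k=2: 80 Hz, 112 Hz.
Within [28 Hz, 68 Hz]: 32 Hz, 64 Hz.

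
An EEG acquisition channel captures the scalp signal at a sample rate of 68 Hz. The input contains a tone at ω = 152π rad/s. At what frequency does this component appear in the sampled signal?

8 Hz

ω = 152π rad/s → f = ω/(2π) = 76 Hz.
76 Hz mod fs = 8 Hz.
8 Hz ≤ fs/2 = 34 Hz, appears at 8 Hz.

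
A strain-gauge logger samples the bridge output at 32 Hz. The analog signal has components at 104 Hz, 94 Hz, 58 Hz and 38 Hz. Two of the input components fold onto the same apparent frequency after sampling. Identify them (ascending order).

fs/2 = 16 Hz.
104 Hz mod fs = 8 Hz.
8 Hz ≤ fs/2 = 16 Hz, appears at 8 Hz.
94 Hz mod fs = 30 Hz.
30 Hz > fs/2 = 16 Hz, folds to fs − 30 Hz = 2 Hz.
58 Hz mod fs = 26 Hz.
26 Hz > fs/2 = 16 Hz, folds to fs − 26 Hz = 6 Hz.
38 Hz mod fs = 6 Hz.
6 Hz ≤ fs/2 = 16 Hz, appears at 6 Hz.
38 Hz and 58 Hz both map to 6 Hz.

38 Hz, 58 Hz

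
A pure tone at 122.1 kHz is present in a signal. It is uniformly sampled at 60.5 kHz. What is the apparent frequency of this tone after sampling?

122.1 kHz mod fs = 1.1 kHz.
1.1 kHz ≤ fs/2 = 30.25 kHz, appears at 1.1 kHz.

1.1 kHz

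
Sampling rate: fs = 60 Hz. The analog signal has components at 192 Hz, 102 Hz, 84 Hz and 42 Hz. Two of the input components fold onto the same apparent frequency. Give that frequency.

fs/2 = 30 Hz.
192 Hz mod fs = 12 Hz.
12 Hz ≤ fs/2 = 30 Hz, appears at 12 Hz.
102 Hz mod fs = 42 Hz.
42 Hz > fs/2 = 30 Hz, folds to fs − 42 Hz = 18 Hz.
84 Hz mod fs = 24 Hz.
24 Hz ≤ fs/2 = 30 Hz, appears at 24 Hz.
42 Hz > fs/2 = 30 Hz, folds to fs − 42 Hz = 18 Hz.
42 Hz and 102 Hz both map to 18 Hz.

18 Hz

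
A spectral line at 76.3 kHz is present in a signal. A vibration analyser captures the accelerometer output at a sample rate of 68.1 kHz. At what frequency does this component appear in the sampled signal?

8.2 kHz

76.3 kHz mod fs = 8.2 kHz.
8.2 kHz ≤ fs/2 = 34.05 kHz, appears at 8.2 kHz.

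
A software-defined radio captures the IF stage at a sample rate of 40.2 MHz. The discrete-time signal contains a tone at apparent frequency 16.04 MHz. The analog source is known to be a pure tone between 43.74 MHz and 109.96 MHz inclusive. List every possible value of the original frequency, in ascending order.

56.24 MHz, 64.36 MHz, 96.44 MHz, 104.56 MHz

Frequencies that alias to 16.04 MHz are k·fs ± 16.04 MHz for integer k ≥ 0.
k=0: 16.04 MHz.
k=1: 24.16 MHz, 56.24 MHz.
k=2: 64.36 MHz, 96.44 MHz.
k=3: 104.56 MHz, 136.64 MHz.
k=4: 144.76 MHz, 176.84 MHz.
Within [43.74 MHz, 109.96 MHz]: 56.24 MHz, 64.36 MHz, 96.44 MHz, 104.56 MHz.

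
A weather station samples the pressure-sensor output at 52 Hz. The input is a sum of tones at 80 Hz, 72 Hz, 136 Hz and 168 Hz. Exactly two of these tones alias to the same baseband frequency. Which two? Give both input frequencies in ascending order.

72 Hz, 136 Hz

fs/2 = 26 Hz.
80 Hz mod fs = 28 Hz.
28 Hz > fs/2 = 26 Hz, folds to fs − 28 Hz = 24 Hz.
72 Hz mod fs = 20 Hz.
20 Hz ≤ fs/2 = 26 Hz, appears at 20 Hz.
136 Hz mod fs = 32 Hz.
32 Hz > fs/2 = 26 Hz, folds to fs − 32 Hz = 20 Hz.
168 Hz mod fs = 12 Hz.
12 Hz ≤ fs/2 = 26 Hz, appears at 12 Hz.
72 Hz and 136 Hz both map to 20 Hz.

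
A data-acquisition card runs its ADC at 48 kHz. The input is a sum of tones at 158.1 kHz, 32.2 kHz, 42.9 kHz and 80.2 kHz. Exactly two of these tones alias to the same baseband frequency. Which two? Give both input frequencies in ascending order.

32.2 kHz, 80.2 kHz

fs/2 = 24 kHz.
158.1 kHz mod fs = 14.1 kHz.
14.1 kHz ≤ fs/2 = 24 kHz, appears at 14.1 kHz.
32.2 kHz > fs/2 = 24 kHz, folds to fs − 32.2 kHz = 15.8 kHz.
42.9 kHz > fs/2 = 24 kHz, folds to fs − 42.9 kHz = 5.1 kHz.
80.2 kHz mod fs = 32.2 kHz.
32.2 kHz > fs/2 = 24 kHz, folds to fs − 32.2 kHz = 15.8 kHz.
32.2 kHz and 80.2 kHz both map to 15.8 kHz.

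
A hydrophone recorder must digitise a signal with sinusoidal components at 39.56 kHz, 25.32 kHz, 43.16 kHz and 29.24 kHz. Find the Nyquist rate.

Highest-frequency component: 43.16 kHz.
Nyquist rate = 2 × 43.16 kHz = 86.32 kHz.

86.32 kHz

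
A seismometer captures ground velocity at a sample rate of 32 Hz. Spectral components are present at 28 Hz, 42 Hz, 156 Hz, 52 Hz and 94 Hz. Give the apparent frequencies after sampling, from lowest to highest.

fs/2 = 16 Hz.
28 Hz > fs/2 = 16 Hz, folds to fs − 28 Hz = 4 Hz.
42 Hz mod fs = 10 Hz.
10 Hz ≤ fs/2 = 16 Hz, appears at 10 Hz.
156 Hz mod fs = 28 Hz.
28 Hz > fs/2 = 16 Hz, folds to fs − 28 Hz = 4 Hz.
52 Hz mod fs = 20 Hz.
20 Hz > fs/2 = 16 Hz, folds to fs − 20 Hz = 12 Hz.
94 Hz mod fs = 30 Hz.
30 Hz > fs/2 = 16 Hz, folds to fs − 30 Hz = 2 Hz.
Distinct values: {2 Hz, 4 Hz, 10 Hz, 12 Hz}.

2 Hz, 4 Hz, 10 Hz, 12 Hz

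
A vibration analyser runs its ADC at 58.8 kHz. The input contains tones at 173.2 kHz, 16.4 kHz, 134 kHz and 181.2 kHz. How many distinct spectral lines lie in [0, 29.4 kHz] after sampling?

fs/2 = 29.4 kHz.
173.2 kHz mod fs = 55.6 kHz.
55.6 kHz > fs/2 = 29.4 kHz, folds to fs − 55.6 kHz = 3.2 kHz.
16.4 kHz ≤ fs/2 = 29.4 kHz, passes unchanged.
134 kHz mod fs = 16.4 kHz.
16.4 kHz ≤ fs/2 = 29.4 kHz, appears at 16.4 kHz.
181.2 kHz mod fs = 4.8 kHz.
4.8 kHz ≤ fs/2 = 29.4 kHz, appears at 4.8 kHz.
Distinct values: {3.2 kHz, 4.8 kHz, 16.4 kHz} → 3.

3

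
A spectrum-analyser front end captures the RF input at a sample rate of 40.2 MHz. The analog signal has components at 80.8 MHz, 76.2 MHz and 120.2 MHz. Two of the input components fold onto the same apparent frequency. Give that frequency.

0.4 MHz

fs/2 = 20.1 MHz.
80.8 MHz mod fs = 0.4 MHz.
0.4 MHz ≤ fs/2 = 20.1 MHz, appears at 0.4 MHz.
76.2 MHz mod fs = 36 MHz.
36 MHz > fs/2 = 20.1 MHz, folds to fs − 36 MHz = 4.2 MHz.
120.2 MHz mod fs = 39.8 MHz.
39.8 MHz > fs/2 = 20.1 MHz, folds to fs − 39.8 MHz = 0.4 MHz.
80.8 MHz and 120.2 MHz both map to 0.4 MHz.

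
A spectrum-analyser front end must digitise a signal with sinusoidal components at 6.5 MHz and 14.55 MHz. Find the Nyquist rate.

29.1 MHz

Highest-frequency component: 14.55 MHz.
Nyquist rate = 2 × 14.55 MHz = 29.1 MHz.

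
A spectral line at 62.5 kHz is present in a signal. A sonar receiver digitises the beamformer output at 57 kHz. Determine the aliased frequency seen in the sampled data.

62.5 kHz mod fs = 5.5 kHz.
5.5 kHz ≤ fs/2 = 28.5 kHz, appears at 5.5 kHz.

5.5 kHz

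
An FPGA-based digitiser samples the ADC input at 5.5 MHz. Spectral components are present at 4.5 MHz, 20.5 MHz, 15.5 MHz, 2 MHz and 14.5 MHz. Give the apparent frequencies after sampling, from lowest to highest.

fs/2 = 2.75 MHz.
4.5 MHz > fs/2 = 2.75 MHz, folds to fs − 4.5 MHz = 1 MHz.
20.5 MHz mod fs = 4 MHz.
4 MHz > fs/2 = 2.75 MHz, folds to fs − 4 MHz = 1.5 MHz.
15.5 MHz mod fs = 4.5 MHz.
4.5 MHz > fs/2 = 2.75 MHz, folds to fs − 4.5 MHz = 1 MHz.
2 MHz ≤ fs/2 = 2.75 MHz, passes unchanged.
14.5 MHz mod fs = 3.5 MHz.
3.5 MHz > fs/2 = 2.75 MHz, folds to fs − 3.5 MHz = 2 MHz.
Distinct values: {1 MHz, 1.5 MHz, 2 MHz}.

1 MHz, 1.5 MHz, 2 MHz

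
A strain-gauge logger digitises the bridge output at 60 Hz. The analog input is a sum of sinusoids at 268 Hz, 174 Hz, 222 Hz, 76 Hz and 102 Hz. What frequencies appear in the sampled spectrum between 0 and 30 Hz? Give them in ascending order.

6 Hz, 16 Hz, 18 Hz, 28 Hz

fs/2 = 30 Hz.
268 Hz mod fs = 28 Hz.
28 Hz ≤ fs/2 = 30 Hz, appears at 28 Hz.
174 Hz mod fs = 54 Hz.
54 Hz > fs/2 = 30 Hz, folds to fs − 54 Hz = 6 Hz.
222 Hz mod fs = 42 Hz.
42 Hz > fs/2 = 30 Hz, folds to fs − 42 Hz = 18 Hz.
76 Hz mod fs = 16 Hz.
16 Hz ≤ fs/2 = 30 Hz, appears at 16 Hz.
102 Hz mod fs = 42 Hz.
42 Hz > fs/2 = 30 Hz, folds to fs − 42 Hz = 18 Hz.
Distinct values: {6 Hz, 16 Hz, 18 Hz, 28 Hz}.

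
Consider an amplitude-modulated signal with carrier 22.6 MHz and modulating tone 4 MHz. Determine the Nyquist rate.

AM sidebands sit at fc ± fm = 18.6 MHz and 26.6 MHz.
Highest-frequency component: 26.6 MHz.
Nyquist rate = 2 × 26.6 MHz = 53.2 MHz.

53.2 MHz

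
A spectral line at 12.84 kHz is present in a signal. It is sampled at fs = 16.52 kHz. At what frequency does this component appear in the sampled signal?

3.68 kHz

12.84 kHz > fs/2 = 8.26 kHz, folds to fs − 12.84 kHz = 3.68 kHz.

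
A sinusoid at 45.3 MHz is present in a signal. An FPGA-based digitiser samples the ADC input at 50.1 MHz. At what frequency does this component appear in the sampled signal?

4.8 MHz

45.3 MHz > fs/2 = 25.05 MHz, folds to fs − 45.3 MHz = 4.8 MHz.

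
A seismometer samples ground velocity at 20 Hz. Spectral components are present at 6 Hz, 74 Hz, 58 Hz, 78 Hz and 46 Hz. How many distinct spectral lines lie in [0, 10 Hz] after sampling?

fs/2 = 10 Hz.
6 Hz ≤ fs/2 = 10 Hz, passes unchanged.
74 Hz mod fs = 14 Hz.
14 Hz > fs/2 = 10 Hz, folds to fs − 14 Hz = 6 Hz.
58 Hz mod fs = 18 Hz.
18 Hz > fs/2 = 10 Hz, folds to fs − 18 Hz = 2 Hz.
78 Hz mod fs = 18 Hz.
18 Hz > fs/2 = 10 Hz, folds to fs − 18 Hz = 2 Hz.
46 Hz mod fs = 6 Hz.
6 Hz ≤ fs/2 = 10 Hz, appears at 6 Hz.
Distinct values: {2 Hz, 6 Hz} → 2.

2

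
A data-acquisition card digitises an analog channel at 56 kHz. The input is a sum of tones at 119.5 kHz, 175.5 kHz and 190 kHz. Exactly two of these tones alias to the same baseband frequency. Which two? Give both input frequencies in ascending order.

fs/2 = 28 kHz.
119.5 kHz mod fs = 7.5 kHz.
7.5 kHz ≤ fs/2 = 28 kHz, appears at 7.5 kHz.
175.5 kHz mod fs = 7.5 kHz.
7.5 kHz ≤ fs/2 = 28 kHz, appears at 7.5 kHz.
190 kHz mod fs = 22 kHz.
22 kHz ≤ fs/2 = 28 kHz, appears at 22 kHz.
119.5 kHz and 175.5 kHz both map to 7.5 kHz.

119.5 kHz, 175.5 kHz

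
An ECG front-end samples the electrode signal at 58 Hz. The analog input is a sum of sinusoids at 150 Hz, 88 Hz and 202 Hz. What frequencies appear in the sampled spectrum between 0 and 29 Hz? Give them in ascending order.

fs/2 = 29 Hz.
150 Hz mod fs = 34 Hz.
34 Hz > fs/2 = 29 Hz, folds to fs − 34 Hz = 24 Hz.
88 Hz mod fs = 30 Hz.
30 Hz > fs/2 = 29 Hz, folds to fs − 30 Hz = 28 Hz.
202 Hz mod fs = 28 Hz.
28 Hz ≤ fs/2 = 29 Hz, appears at 28 Hz.
Distinct values: {24 Hz, 28 Hz}.

24 Hz, 28 Hz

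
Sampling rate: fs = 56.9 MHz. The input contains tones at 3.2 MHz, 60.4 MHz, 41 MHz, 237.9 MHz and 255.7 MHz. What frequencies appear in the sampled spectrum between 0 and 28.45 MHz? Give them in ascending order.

fs/2 = 28.45 MHz.
3.2 MHz ≤ fs/2 = 28.45 MHz, passes unchanged.
60.4 MHz mod fs = 3.5 MHz.
3.5 MHz ≤ fs/2 = 28.45 MHz, appears at 3.5 MHz.
41 MHz > fs/2 = 28.45 MHz, folds to fs − 41 MHz = 15.9 MHz.
237.9 MHz mod fs = 10.3 MHz.
10.3 MHz ≤ fs/2 = 28.45 MHz, appears at 10.3 MHz.
255.7 MHz mod fs = 28.1 MHz.
28.1 MHz ≤ fs/2 = 28.45 MHz, appears at 28.1 MHz.
Distinct values: {3.2 MHz, 3.5 MHz, 10.3 MHz, 15.9 MHz, 28.1 MHz}.

3.2 MHz, 3.5 MHz, 10.3 MHz, 15.9 MHz, 28.1 MHz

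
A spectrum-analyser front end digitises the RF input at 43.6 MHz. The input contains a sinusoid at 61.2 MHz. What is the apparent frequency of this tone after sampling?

17.6 MHz

61.2 MHz mod fs = 17.6 MHz.
17.6 MHz ≤ fs/2 = 21.8 MHz, appears at 17.6 MHz.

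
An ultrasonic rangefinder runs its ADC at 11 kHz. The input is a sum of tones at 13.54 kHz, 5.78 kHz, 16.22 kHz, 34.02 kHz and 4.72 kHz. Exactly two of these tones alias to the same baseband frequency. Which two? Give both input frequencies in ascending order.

fs/2 = 5.5 kHz.
13.54 kHz mod fs = 2.54 kHz.
2.54 kHz ≤ fs/2 = 5.5 kHz, appears at 2.54 kHz.
5.78 kHz > fs/2 = 5.5 kHz, folds to fs − 5.78 kHz = 5.22 kHz.
16.22 kHz mod fs = 5.22 kHz.
5.22 kHz ≤ fs/2 = 5.5 kHz, appears at 5.22 kHz.
34.02 kHz mod fs = 1.02 kHz.
1.02 kHz ≤ fs/2 = 5.5 kHz, appears at 1.02 kHz.
4.72 kHz ≤ fs/2 = 5.5 kHz, passes unchanged.
5.78 kHz and 16.22 kHz both map to 5.22 kHz.

5.78 kHz, 16.22 kHz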